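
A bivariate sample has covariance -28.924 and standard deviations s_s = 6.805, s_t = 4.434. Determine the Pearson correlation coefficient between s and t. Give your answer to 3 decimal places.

-0.959

r = Cov(s,t) / (s_s · s_t) = -28.924 / (6.805 × 4.434)
  = -28.924 / 30.1734 ≈ -0.959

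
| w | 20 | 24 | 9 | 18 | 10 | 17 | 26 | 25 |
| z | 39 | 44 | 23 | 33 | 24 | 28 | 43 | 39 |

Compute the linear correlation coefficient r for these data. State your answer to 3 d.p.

0.950

n = 8, Σw = 149, Σz = 273, Σw² = 3071, Σz² = 9805, Σwz = 5446
nΣwz − ΣwΣz = 43568 − 40677 = 2891
nΣw² − (Σw)² = 24568 − 22201 = 2367; nΣz² − (Σz)² = 78440 − 74529 = 3911
r = 2891 / √(2367 × 3911) = 2891 / 3042.5872 ≈ 0.950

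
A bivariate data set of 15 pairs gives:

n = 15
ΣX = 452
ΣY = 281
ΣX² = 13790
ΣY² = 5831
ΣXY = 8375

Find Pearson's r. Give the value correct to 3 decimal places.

r = (nΣXY − ΣXΣY) / √[(nΣX² − (ΣX)²)(nΣY² − (ΣY)²)]
Numerator: 15×8375 − 452×281 = -1387
Denominator: √[(206850 − 204304)(87465 − 78961)] = √[2546 × 8504] = 4653.0833
r = -1387 / 4653.0833 ≈ -0.298

-0.298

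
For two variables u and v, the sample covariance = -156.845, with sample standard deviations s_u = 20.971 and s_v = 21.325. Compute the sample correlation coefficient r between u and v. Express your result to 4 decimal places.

-0.3507

r = Cov(u,v) / (s_u · s_v) = -156.845 / (20.971 × 21.325)
  = -156.845 / 447.2066 ≈ -0.3507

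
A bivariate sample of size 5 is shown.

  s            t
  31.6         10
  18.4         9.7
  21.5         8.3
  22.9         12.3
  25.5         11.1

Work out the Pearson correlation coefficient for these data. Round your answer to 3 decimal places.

0.169

n = 5, Σs = 119.9, Σt = 51.4, Σs² = 2974.03, Σt² = 537.48, Σst = 1237.65
nΣst − ΣsΣt = 6188.25 − 6162.86 = 25.39
nΣs² − (Σs)² = 14870.15 − 14376.01 = 494.14; nΣt² − (Σt)² = 2687.4 − 2641.96 = 45.44
r = 25.39 / √(494.14 × 45.44) = 25.39 / 149.8457 ≈ 0.169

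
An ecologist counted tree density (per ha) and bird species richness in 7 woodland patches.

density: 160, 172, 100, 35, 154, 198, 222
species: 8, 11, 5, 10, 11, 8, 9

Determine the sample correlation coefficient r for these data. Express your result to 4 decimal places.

n = 7, Σx = 1041, Σy = 62, Σx² = 178613, Σy² = 576, Σxy = 9298
nΣxy − ΣxΣy = 65086 − 64542 = 544
nΣx² − (Σx)² = 1250291 − 1083681 = 166610; nΣy² − (Σy)² = 4032 − 3844 = 188
r = 544 / √(166610 × 188) = 544 / 5596.6669 ≈ 0.0972

0.0972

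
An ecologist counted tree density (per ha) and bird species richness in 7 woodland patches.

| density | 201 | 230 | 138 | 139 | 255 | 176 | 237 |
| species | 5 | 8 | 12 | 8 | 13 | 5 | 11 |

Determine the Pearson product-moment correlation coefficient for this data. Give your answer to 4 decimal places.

0.2484

n = 7, Σx = 1376, Σy = 62, Σx² = 283836, Σy² = 612, Σxy = 12415
nΣxy − ΣxΣy = 86905 − 85312 = 1593
nΣx² − (Σx)² = 1986852 − 1893376 = 93476; nΣy² − (Σy)² = 4284 − 3844 = 440
r = 1593 / √(93476 × 440) = 1593 / 6413.2238 ≈ 0.2484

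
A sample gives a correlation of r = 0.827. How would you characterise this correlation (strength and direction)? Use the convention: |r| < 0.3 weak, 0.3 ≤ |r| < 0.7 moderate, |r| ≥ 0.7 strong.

strong positive

r = 0.827 > 0 so the relationship is positive.
|r| = 0.827, which falls in the strong range.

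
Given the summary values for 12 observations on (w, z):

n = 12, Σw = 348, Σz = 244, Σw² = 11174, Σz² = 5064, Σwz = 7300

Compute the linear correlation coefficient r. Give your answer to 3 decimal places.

r = (nΣwz − ΣwΣz) / √[(nΣw² − (Σw)²)(nΣz² − (Σz)²)]
Numerator: 12×7300 − 348×244 = 2688
Denominator: √[(134088 − 121104)(60768 − 59536)] = √[12984 × 1232] = 3999.5360
r = 2688 / 3999.5360 ≈ 0.672

0.672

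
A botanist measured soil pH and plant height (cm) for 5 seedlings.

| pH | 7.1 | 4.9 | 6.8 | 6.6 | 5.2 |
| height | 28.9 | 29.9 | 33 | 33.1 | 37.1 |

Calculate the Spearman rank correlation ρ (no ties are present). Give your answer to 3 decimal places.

Rank pH: 5, 1, 4, 3, 2
Rank height: 1, 2, 3, 4, 5
d = rank(pH) − rank(height): 4, -1, 1, -1, -3; Σd² = 28
ρ = 1 − 6Σd² / [n(n²−1)] = 1 − 6×28 / (5×24) = 1 − 168/120 ≈ -0.400

-0.400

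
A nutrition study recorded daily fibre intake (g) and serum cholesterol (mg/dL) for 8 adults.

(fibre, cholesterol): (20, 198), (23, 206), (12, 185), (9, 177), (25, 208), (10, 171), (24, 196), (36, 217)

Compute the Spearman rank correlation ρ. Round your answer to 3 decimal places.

0.905

Rank fibre: 4, 5, 3, 1, 7, 2, 6, 8
Rank cholesterol: 5, 6, 3, 2, 7, 1, 4, 8
d = rank(fibre) − rank(cholesterol): -1, -1, 0, -1, 0, 1, 2, 0; Σd² = 8
ρ = 1 − 6Σd² / [n(n²−1)] = 1 − 6×8 / (8×63) = 1 − 48/504 ≈ 0.905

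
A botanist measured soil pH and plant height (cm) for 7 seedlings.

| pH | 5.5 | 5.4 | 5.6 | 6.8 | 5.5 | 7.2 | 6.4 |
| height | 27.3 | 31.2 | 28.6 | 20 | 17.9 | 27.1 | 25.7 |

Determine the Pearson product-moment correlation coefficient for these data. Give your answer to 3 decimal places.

n = 7, Σx = 42.4, Σy = 177.8, Σx² = 260.06, Σy² = 4652, Σxy = 1072.84
nΣxy − ΣxΣy = 7509.88 − 7538.72 = -28.84
nΣx² − (Σx)² = 1820.42 − 1797.76 = 22.66; nΣy² − (Σy)² = 32564 − 31612.84 = 951.16
r = -28.84 / √(22.66 × 951.16) = -28.84 / 146.8104 ≈ -0.196

-0.196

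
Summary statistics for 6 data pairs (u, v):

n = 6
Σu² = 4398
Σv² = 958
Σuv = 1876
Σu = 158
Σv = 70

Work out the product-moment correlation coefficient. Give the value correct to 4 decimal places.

0.1784

r = (nΣuv − ΣuΣv) / √[(nΣu² − (Σu)²)(nΣv² − (Σv)²)]
Numerator: 6×1876 − 158×70 = 196
Denominator: √[(26388 − 24964)(5748 − 4900)] = √[1424 × 848] = 1098.8867
r = 196 / 1098.8867 ≈ 0.1784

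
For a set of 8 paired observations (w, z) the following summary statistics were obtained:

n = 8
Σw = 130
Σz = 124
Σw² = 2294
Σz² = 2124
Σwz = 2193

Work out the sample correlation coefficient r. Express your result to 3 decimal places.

0.930

r = (nΣwz − ΣwΣz) / √[(nΣw² − (Σw)²)(nΣz² − (Σz)²)]
Numerator: 8×2193 − 130×124 = 1424
Denominator: √[(18352 − 16900)(16992 − 15376)] = √[1452 × 1616] = 1531.8068
r = 1424 / 1531.8068 ≈ 0.930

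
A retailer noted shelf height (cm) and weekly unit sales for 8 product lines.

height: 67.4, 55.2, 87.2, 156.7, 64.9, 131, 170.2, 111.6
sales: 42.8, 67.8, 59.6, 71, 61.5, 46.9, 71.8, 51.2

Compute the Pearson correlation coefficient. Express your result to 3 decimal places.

n = 8, Σx = 844.2, Σy = 472.6, Σx² = 102544.14, Σy² = 28780.38, Σxy = 51019.63
nΣxy − ΣxΣy = 408157.04 − 398968.92 = 9188.12
nΣx² − (Σx)² = 820353.12 − 712673.64 = 107679.48; nΣy² − (Σy)² = 230243.04 − 223350.76 = 6892.28
r = 9188.12 / √(107679.48 × 6892.28) = 9188.12 / 27242.5609 ≈ 0.337

0.337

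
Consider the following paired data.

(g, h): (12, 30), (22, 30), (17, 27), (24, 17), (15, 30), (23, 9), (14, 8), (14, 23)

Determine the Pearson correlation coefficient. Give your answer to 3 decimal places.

-0.290

n = 8, Σg = 141, Σh = 174, Σg² = 2639, Σh² = 4392, Σgh = 2978
nΣgh − ΣgΣh = 23824 − 24534 = -710
nΣg² − (Σg)² = 21112 − 19881 = 1231; nΣh² − (Σh)² = 35136 − 30276 = 4860
r = -710 / √(1231 × 4860) = -710 / 2445.9477 ≈ -0.290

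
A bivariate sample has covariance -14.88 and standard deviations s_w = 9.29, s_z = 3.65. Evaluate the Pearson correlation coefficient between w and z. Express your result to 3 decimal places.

-0.439

r = Cov(w,z) / (s_w · s_z) = -14.88 / (9.29 × 3.65)
  = -14.88 / 33.9085 ≈ -0.439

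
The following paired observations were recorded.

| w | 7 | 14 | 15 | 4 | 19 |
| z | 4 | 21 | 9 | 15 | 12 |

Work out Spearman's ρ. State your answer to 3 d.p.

Rank w: 2, 3, 4, 1, 5
Rank z: 1, 5, 2, 4, 3
d = rank(w) − rank(z): 1, -2, 2, -3, 2; Σd² = 22
ρ = 1 − 6Σd² / [n(n²−1)] = 1 − 6×22 / (5×24) = 1 − 132/120 ≈ -0.100

-0.100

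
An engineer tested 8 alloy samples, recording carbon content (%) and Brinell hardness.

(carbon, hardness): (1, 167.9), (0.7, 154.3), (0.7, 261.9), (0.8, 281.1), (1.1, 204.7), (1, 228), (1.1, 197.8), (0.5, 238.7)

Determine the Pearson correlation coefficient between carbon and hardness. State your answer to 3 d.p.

-0.320

n = 8, Σx = 6.9, Σy = 1734.4, Σx² = 6.29, Σy² = 389596.34, Σxy = 1474.22
nΣxy − ΣxΣy = 11793.76 − 11967.36 = -173.6
nΣx² − (Σx)² = 50.32 − 47.61 = 2.71; nΣy² − (Σy)² = 3116770.72 − 3008143.36 = 108627.36
r = -173.6 / √(2.71 × 108627.36) = -173.6 / 542.5681 ≈ -0.320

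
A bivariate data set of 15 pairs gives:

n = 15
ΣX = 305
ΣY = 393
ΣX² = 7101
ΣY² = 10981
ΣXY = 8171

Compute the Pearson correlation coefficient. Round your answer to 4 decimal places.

0.2294

r = (nΣXY − ΣXΣY) / √[(nΣX² − (ΣX)²)(nΣY² − (ΣY)²)]
Numerator: 15×8171 − 305×393 = 2700
Denominator: √[(106515 − 93025)(164715 − 154449)] = √[13490 × 10266] = 11768.1069
r = 2700 / 11768.1069 ≈ 0.2294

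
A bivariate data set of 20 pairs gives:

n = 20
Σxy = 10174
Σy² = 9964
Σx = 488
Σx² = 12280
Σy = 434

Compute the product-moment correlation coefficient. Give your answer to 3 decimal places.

-0.921

r = (nΣxy − ΣxΣy) / √[(nΣx² − (Σx)²)(nΣy² − (Σy)²)]
Numerator: 20×10174 − 488×434 = -8312
Denominator: √[(245600 − 238144)(199280 − 188356)] = √[7456 × 10924] = 9024.9290
r = -8312 / 9024.9290 ≈ -0.921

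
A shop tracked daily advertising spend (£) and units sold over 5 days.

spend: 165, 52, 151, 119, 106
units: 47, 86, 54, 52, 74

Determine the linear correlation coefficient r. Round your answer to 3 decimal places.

-0.922

n = 5, Σx = 593, Σy = 313, Σx² = 78127, Σy² = 20701, Σxy = 34413
nΣxy − ΣxΣy = 172065 − 185609 = -13544
nΣx² − (Σx)² = 390635 − 351649 = 38986; nΣy² − (Σy)² = 103505 − 97969 = 5536
r = -13544 / √(38986 × 5536) = -13544 / 14691.0345 ≈ -0.922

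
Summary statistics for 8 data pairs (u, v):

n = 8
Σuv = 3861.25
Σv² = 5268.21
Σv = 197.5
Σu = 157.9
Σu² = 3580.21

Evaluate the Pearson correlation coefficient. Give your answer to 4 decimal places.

r = (nΣuv − ΣuΣv) / √[(nΣu² − (Σu)²)(nΣv² − (Σv)²)]
Numerator: 8×3861.25 − 157.9×197.5 = -295.25
Denominator: √[(28641.68 − 24932.41)(42145.68 − 39006.25)] = √[3709.27 × 3139.43] = 3412.4762
r = -295.25 / 3412.4762 ≈ -0.0865

-0.0865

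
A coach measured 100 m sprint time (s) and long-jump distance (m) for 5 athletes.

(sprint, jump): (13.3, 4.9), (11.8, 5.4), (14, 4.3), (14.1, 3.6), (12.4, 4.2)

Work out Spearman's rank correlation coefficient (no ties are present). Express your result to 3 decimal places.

-0.700

Rank sprint: 3, 1, 4, 5, 2
Rank jump: 4, 5, 3, 1, 2
d = rank(sprint) − rank(jump): -1, -4, 1, 4, 0; Σd² = 34
ρ = 1 − 6Σd² / [n(n²−1)] = 1 − 6×34 / (5×24) = 1 − 204/120 ≈ -0.700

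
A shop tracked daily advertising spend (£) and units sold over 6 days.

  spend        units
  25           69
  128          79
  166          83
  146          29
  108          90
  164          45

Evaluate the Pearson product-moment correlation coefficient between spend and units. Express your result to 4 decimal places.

-0.2492

n = 6, Σx = 737, Σy = 395, Σx² = 104441, Σy² = 28857, Σxy = 46949
nΣxy − ΣxΣy = 281694 − 291115 = -9421
nΣx² − (Σx)² = 626646 − 543169 = 83477; nΣy² − (Σy)² = 173142 − 156025 = 17117
r = -9421 / √(83477 × 17117) = -9421 / 37800.4737 ≈ -0.2492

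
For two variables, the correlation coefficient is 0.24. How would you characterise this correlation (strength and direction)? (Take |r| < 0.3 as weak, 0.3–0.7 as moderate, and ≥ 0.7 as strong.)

weak positive

r = 0.24 > 0 so the relationship is positive.
|r| = 0.24, which falls in the weak range.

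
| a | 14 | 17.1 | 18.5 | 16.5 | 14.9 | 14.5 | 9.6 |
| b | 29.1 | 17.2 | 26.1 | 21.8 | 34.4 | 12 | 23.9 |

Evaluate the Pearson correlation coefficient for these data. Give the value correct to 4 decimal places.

-0.0764

n = 7, Σa = 105.1, Σb = 164.5, Σa² = 1627.33, Σb² = 4197.67, Σab = 2460.07
nΣab − ΣaΣb = 17220.49 − 17288.95 = -68.46
nΣa² − (Σa)² = 11391.31 − 11046.01 = 345.3; nΣb² − (Σb)² = 29383.69 − 27060.25 = 2323.44
r = -68.46 / √(345.3 × 2323.44) = -68.46 / 895.7030 ≈ -0.0764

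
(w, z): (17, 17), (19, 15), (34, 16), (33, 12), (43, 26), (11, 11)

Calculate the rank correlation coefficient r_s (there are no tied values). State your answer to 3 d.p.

0.600

Rank w: 2, 3, 5, 4, 6, 1
Rank z: 5, 3, 4, 2, 6, 1
d = rank(w) − rank(z): -3, 0, 1, 2, 0, 0; Σd² = 14
ρ = 1 − 6Σd² / [n(n²−1)] = 1 − 6×14 / (6×35) = 1 − 84/210 ≈ 0.600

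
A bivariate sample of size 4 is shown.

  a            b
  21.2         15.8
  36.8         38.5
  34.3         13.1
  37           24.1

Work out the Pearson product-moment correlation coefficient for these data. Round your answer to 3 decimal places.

0.524

n = 4, Σa = 129.3, Σb = 91.5, Σa² = 4349.17, Σb² = 2484.31, Σab = 3092.79
nΣab − ΣaΣb = 12371.16 − 11830.95 = 540.21
nΣa² − (Σa)² = 17396.68 − 16718.49 = 678.19; nΣb² − (Σb)² = 9937.24 − 8372.25 = 1564.99
r = 540.21 / √(678.19 × 1564.99) = 540.21 / 1030.2236 ≈ 0.524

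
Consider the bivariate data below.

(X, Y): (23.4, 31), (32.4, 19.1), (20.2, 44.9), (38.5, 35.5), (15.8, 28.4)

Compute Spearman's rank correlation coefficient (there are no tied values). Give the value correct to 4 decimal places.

0.0000

Rank X: 3, 4, 2, 5, 1
Rank Y: 3, 1, 5, 4, 2
d = rank(X) − rank(Y): 0, 3, -3, 1, -1; Σd² = 20
ρ = 1 − 6Σd² / [n(n²−1)] = 1 − 6×20 / (5×24) = 1 − 120/120 ≈ 0.0000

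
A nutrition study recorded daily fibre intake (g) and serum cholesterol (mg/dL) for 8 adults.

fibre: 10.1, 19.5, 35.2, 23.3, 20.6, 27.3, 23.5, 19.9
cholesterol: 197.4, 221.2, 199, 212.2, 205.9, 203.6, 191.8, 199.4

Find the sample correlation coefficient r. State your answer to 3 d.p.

n = 8, Σx = 179.4, Σy = 1630.5, Σx² = 4382.1, Σy² = 332921.41, Σxy = 36531.38
nΣxy − ΣxΣy = 292251.04 − 292511.7 = -260.66
nΣx² − (Σx)² = 35056.8 − 32184.36 = 2872.44; nΣy² − (Σy)² = 2663371.28 − 2658530.25 = 4841.03
r = -260.66 / √(2872.44 × 4841.03) = -260.66 / 3729.0171 ≈ -0.070

-0.070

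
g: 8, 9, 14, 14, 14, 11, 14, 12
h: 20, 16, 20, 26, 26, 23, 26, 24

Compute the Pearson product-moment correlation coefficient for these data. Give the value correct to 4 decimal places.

0.7167

n = 8, Σg = 96, Σh = 181, Σg² = 1194, Σh² = 4189, Σgh = 2217
nΣgh − ΣgΣh = 17736 − 17376 = 360
nΣg² − (Σg)² = 9552 − 9216 = 336; nΣh² − (Σh)² = 33512 − 32761 = 751
r = 360 / √(336 × 751) = 360 / 502.3306 ≈ 0.7167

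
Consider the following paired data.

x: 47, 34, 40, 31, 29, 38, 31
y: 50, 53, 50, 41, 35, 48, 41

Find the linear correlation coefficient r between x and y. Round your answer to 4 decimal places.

n = 7, Σx = 250, Σy = 318, Σx² = 9172, Σy² = 14700, Σxy = 11533
nΣxy − ΣxΣy = 80731 − 79500 = 1231
nΣx² − (Σx)² = 64204 − 62500 = 1704; nΣy² − (Σy)² = 102900 − 101124 = 1776
r = 1231 / √(1704 × 1776) = 1231 / 1739.6275 ≈ 0.7076

0.7076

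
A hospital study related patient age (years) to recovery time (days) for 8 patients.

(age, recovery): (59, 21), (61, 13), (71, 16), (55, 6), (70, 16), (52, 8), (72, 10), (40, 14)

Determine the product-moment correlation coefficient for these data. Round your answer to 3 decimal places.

0.196

n = 8, Σx = 480, Σy = 104, Σx² = 29656, Σy² = 1518, Σxy = 6314
nΣxy − ΣxΣy = 50512 − 49920 = 592
nΣx² − (Σx)² = 237248 − 230400 = 6848; nΣy² − (Σy)² = 12144 − 10816 = 1328
r = 592 / √(6848 × 1328) = 592 / 3015.6498 ≈ 0.196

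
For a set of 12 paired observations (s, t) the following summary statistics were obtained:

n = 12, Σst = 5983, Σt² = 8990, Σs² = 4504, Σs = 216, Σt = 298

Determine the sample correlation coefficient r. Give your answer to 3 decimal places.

r = (nΣst − ΣsΣt) / √[(nΣs² − (Σs)²)(nΣt² − (Σt)²)]
Numerator: 12×5983 − 216×298 = 7428
Denominator: √[(54048 − 46656)(107880 − 88804)] = √[7392 × 19076] = 11874.7544
r = 7428 / 11874.7544 ≈ 0.626

0.626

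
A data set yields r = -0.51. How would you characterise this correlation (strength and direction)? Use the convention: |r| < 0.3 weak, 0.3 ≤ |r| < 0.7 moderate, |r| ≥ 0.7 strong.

moderate negative

r = -0.51 < 0 so the relationship is negative.
|r| = 0.51, which falls in the moderate range.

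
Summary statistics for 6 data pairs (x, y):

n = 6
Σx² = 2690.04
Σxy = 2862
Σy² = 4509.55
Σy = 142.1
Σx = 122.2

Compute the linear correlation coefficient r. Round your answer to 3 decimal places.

r = (nΣxy − ΣxΣy) / √[(nΣx² − (Σx)²)(nΣy² − (Σy)²)]
Numerator: 6×2862 − 122.2×142.1 = -192.62
Denominator: √[(16140.24 − 14932.84)(27057.3 − 20192.41)] = √[1207.4 × 6864.89] = 2879.0047
r = -192.62 / 2879.0047 ≈ -0.067

-0.067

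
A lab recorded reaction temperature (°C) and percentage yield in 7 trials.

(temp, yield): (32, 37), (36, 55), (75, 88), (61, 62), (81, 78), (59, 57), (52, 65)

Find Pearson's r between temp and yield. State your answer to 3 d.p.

0.885

n = 7, Σx = 396, Σy = 442, Σx² = 24412, Σy² = 29540, Σxy = 26607
nΣxy − ΣxΣy = 186249 − 175032 = 11217
nΣx² − (Σx)² = 170884 − 156816 = 14068; nΣy² − (Σy)² = 206780 − 195364 = 11416
r = 11217 / √(14068 × 11416) = 11217 / 12672.8169 ≈ 0.885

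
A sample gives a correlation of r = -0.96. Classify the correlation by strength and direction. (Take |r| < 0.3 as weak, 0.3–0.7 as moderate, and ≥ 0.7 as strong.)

strong negative

r = -0.96 < 0 so the relationship is negative.
|r| = 0.96, which falls in the strong range.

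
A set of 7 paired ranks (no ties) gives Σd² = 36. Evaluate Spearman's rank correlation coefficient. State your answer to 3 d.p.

ρ = 1 − 6Σd² / [n(n²−1)] = 1 − 6×36 / (7×48)
  = 1 − 216/336 = 1 − 0.6429 ≈ 0.357

0.357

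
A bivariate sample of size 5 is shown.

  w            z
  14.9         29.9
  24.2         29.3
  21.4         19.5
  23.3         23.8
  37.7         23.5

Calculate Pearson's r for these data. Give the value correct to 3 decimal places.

n = 5, Σw = 121.5, Σz = 126, Σw² = 3229.79, Σz² = 3251.44, Σwz = 3012.36
nΣwz − ΣwΣz = 15061.8 − 15309 = -247.2
nΣw² − (Σw)² = 16148.95 − 14762.25 = 1386.7; nΣz² − (Σz)² = 16257.2 − 15876 = 381.2
r = -247.2 / √(1386.7 × 381.2) = -247.2 / 727.0557 ≈ -0.340

-0.340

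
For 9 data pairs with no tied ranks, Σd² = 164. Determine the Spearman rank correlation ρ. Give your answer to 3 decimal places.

ρ = 1 − 6Σd² / [n(n²−1)] = 1 − 6×164 / (9×80)
  = 1 − 984/720 = 1 − 1.3667 ≈ -0.367

-0.367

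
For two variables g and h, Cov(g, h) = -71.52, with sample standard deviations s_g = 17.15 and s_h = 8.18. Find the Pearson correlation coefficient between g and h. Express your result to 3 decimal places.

-0.510

r = Cov(g,h) / (s_g · s_h) = -71.52 / (17.15 × 8.18)
  = -71.52 / 140.2870 ≈ -0.510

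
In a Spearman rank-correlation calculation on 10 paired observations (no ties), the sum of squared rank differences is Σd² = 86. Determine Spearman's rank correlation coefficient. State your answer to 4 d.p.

0.4788

ρ = 1 − 6Σd² / [n(n²−1)] = 1 − 6×86 / (10×99)
  = 1 − 516/990 = 1 − 0.52121 ≈ 0.4788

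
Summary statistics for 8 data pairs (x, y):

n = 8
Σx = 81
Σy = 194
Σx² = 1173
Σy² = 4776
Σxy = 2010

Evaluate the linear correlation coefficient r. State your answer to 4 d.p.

r = (nΣxy − ΣxΣy) / √[(nΣx² − (Σx)²)(nΣy² − (Σy)²)]
Numerator: 8×2010 − 81×194 = 366
Denominator: √[(9384 − 6561)(38208 − 37636)] = √[2823 × 572] = 1270.7305
r = 366 / 1270.7305 ≈ 0.2880

0.2880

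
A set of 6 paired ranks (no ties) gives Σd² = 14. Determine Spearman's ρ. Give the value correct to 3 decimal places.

0.600

ρ = 1 − 6Σd² / [n(n²−1)] = 1 − 6×14 / (6×35)
  = 1 − 84/210 = 1 − 0.4000 ≈ 0.600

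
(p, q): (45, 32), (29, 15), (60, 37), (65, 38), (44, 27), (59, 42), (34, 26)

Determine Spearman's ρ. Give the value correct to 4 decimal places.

Rank p: 4, 1, 6, 7, 3, 5, 2
Rank q: 4, 1, 5, 6, 3, 7, 2
d = rank(p) − rank(q): 0, 0, 1, 1, 0, -2, 0; Σd² = 6
ρ = 1 − 6Σd² / [n(n²−1)] = 1 − 6×6 / (7×48) = 1 − 36/336 ≈ 0.8929

0.8929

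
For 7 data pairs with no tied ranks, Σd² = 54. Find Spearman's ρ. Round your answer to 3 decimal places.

0.036

ρ = 1 − 6Σd² / [n(n²−1)] = 1 − 6×54 / (7×48)
  = 1 − 324/336 = 1 − 0.9643 ≈ 0.036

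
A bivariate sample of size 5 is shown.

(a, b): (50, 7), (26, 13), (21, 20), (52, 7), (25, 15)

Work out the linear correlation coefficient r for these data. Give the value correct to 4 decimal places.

-0.9376

n = 5, Σa = 174, Σb = 62, Σa² = 6946, Σb² = 892, Σab = 1847
nΣab − ΣaΣb = 9235 − 10788 = -1553
nΣa² − (Σa)² = 34730 − 30276 = 4454; nΣb² − (Σb)² = 4460 − 3844 = 616
r = -1553 / √(4454 × 616) = -1553 / 1656.4009 ≈ -0.9376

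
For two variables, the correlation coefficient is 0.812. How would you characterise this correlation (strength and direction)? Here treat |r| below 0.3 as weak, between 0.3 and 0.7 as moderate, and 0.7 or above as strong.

strong positive

r = 0.812 > 0 so the relationship is positive.
|r| = 0.812, which falls in the strong range.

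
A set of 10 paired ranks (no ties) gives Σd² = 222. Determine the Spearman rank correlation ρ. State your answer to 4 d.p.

ρ = 1 − 6Σd² / [n(n²−1)] = 1 − 6×222 / (10×99)
  = 1 − 1332/990 = 1 − 1.34545 ≈ -0.3455

-0.3455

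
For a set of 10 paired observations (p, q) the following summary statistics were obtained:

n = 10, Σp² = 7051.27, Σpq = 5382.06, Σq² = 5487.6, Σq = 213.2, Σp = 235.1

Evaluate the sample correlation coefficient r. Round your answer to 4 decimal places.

0.3085

r = (nΣpq − ΣpΣq) / √[(nΣp² − (Σp)²)(nΣq² − (Σq)²)]
Numerator: 10×5382.06 − 235.1×213.2 = 3697.28
Denominator: √[(70512.7 − 55272.01)(54876 − 45454.24)] = √[15240.69 × 9421.76] = 11983.0765
r = 3697.28 / 11983.0765 ≈ 0.3085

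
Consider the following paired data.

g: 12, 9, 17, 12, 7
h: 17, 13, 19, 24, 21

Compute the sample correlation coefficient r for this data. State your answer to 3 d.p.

0.118

n = 5, Σg = 57, Σh = 94, Σg² = 707, Σh² = 1836, Σgh = 1079
nΣgh − ΣgΣh = 5395 − 5358 = 37
nΣg² − (Σg)² = 3535 − 3249 = 286; nΣh² − (Σh)² = 9180 − 8836 = 344
r = 37 / √(286 × 344) = 37 / 313.6622 ≈ 0.118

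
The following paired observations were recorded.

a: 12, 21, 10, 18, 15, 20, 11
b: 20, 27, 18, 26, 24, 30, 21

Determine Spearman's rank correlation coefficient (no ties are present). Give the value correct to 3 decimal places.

0.929

Rank a: 3, 7, 1, 5, 4, 6, 2
Rank b: 2, 6, 1, 5, 4, 7, 3
d = rank(a) − rank(b): 1, 1, 0, 0, 0, -1, -1; Σd² = 4
ρ = 1 − 6Σd² / [n(n²−1)] = 1 − 6×4 / (7×48) = 1 − 24/336 ≈ 0.929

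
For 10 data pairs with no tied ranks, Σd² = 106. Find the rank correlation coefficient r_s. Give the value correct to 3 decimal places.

ρ = 1 − 6Σd² / [n(n²−1)] = 1 − 6×106 / (10×99)
  = 1 − 636/990 = 1 − 0.6424 ≈ 0.358

0.358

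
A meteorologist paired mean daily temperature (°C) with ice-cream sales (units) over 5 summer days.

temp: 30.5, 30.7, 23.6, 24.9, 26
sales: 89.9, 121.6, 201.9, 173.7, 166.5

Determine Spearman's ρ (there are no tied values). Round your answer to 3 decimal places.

-0.900

Rank temp: 4, 5, 1, 2, 3
Rank sales: 1, 2, 5, 4, 3
d = rank(temp) − rank(sales): 3, 3, -4, -2, 0; Σd² = 38
ρ = 1 − 6Σd² / [n(n²−1)] = 1 − 6×38 / (5×24) = 1 − 228/120 ≈ -0.900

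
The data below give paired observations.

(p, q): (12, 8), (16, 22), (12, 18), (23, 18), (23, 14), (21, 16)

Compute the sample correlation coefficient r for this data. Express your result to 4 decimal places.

n = 6, Σp = 107, Σq = 96, Σp² = 2043, Σq² = 1648, Σpq = 1736
nΣpq − ΣpΣq = 10416 − 10272 = 144
nΣp² − (Σp)² = 12258 − 11449 = 809; nΣq² − (Σq)² = 9888 − 9216 = 672
r = 144 / √(809 × 672) = 144 / 737.3249 ≈ 0.1953

0.1953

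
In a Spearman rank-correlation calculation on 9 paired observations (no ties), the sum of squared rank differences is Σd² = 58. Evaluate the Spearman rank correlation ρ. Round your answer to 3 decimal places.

0.517

ρ = 1 − 6Σd² / [n(n²−1)] = 1 − 6×58 / (9×80)
  = 1 − 348/720 = 1 − 0.4833 ≈ 0.517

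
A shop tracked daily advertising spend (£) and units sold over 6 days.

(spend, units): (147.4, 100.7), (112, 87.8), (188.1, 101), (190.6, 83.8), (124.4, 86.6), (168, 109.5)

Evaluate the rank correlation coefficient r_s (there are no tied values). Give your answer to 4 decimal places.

0.0286

Rank spend: 3, 1, 5, 6, 2, 4
Rank units: 4, 3, 5, 1, 2, 6
d = rank(spend) − rank(units): -1, -2, 0, 5, 0, -2; Σd² = 34
ρ = 1 − 6Σd² / [n(n²−1)] = 1 − 6×34 / (6×35) = 1 − 204/210 ≈ 0.0286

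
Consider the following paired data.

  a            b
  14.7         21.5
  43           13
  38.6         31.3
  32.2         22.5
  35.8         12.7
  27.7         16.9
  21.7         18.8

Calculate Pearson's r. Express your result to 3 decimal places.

n = 7, Σa = 213.7, Σb = 136.7, Σa² = 7111.71, Σb² = 2917.53, Σab = 4138.48
nΣab − ΣaΣb = 28969.36 − 29212.79 = -243.43
nΣa² − (Σa)² = 49781.97 − 45667.69 = 4114.28; nΣb² − (Σb)² = 20422.71 − 18686.89 = 1735.82
r = -243.43 / √(4114.28 × 1735.82) = -243.43 / 2672.3865 ≈ -0.091

-0.091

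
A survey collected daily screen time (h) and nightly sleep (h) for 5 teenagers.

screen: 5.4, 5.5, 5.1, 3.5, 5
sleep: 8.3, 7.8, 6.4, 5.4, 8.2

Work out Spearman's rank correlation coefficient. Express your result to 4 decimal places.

Rank screen: 4, 5, 3, 1, 2
Rank sleep: 5, 3, 2, 1, 4
d = rank(screen) − rank(sleep): -1, 2, 1, 0, -2; Σd² = 10
ρ = 1 − 6Σd² / [n(n²−1)] = 1 − 6×10 / (5×24) = 1 − 60/120 ≈ 0.5000

0.5000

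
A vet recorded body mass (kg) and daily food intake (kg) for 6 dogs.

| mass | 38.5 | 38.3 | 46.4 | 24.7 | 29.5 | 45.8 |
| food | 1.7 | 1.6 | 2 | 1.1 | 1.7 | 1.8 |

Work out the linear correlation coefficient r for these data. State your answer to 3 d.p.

0.841

n = 6, Σx = 223.2, Σy = 9.9, Σx² = 8680.08, Σy² = 16.79, Σxy = 379.29
nΣxy − ΣxΣy = 2275.74 − 2209.68 = 66.06
nΣx² − (Σx)² = 52080.48 − 49818.24 = 2262.24; nΣy² − (Σy)² = 100.74 − 98.01 = 2.73
r = 66.06 / √(2262.24 × 2.73) = 66.06 / 78.5870 ≈ 0.841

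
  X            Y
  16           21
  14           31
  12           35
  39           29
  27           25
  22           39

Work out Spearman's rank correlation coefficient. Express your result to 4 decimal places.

Rank X: 3, 2, 1, 6, 5, 4
Rank Y: 1, 4, 5, 3, 2, 6
d = rank(X) − rank(Y): 2, -2, -4, 3, 3, -2; Σd² = 46
ρ = 1 − 6Σd² / [n(n²−1)] = 1 − 6×46 / (6×35) = 1 − 276/210 ≈ -0.3143

-0.3143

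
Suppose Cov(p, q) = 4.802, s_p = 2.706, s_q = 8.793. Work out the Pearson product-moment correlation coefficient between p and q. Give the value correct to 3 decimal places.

0.202

r = Cov(p,q) / (s_p · s_q) = 4.802 / (2.706 × 8.793)
  = 4.802 / 23.7939 ≈ 0.202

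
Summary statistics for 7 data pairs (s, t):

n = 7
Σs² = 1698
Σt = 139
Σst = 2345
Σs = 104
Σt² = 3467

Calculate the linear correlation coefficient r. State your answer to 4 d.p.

r = (nΣst − ΣsΣt) / √[(nΣs² − (Σs)²)(nΣt² − (Σt)²)]
Numerator: 7×2345 − 104×139 = 1959
Denominator: √[(11886 − 10816)(24269 − 19321)] = √[1070 × 4948] = 2300.9476
r = 1959 / 2300.9476 ≈ 0.8514

0.8514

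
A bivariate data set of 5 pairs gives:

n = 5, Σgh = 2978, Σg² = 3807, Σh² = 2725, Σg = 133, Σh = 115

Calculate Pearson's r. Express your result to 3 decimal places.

-0.552

r = (nΣgh − ΣgΣh) / √[(nΣg² − (Σg)²)(nΣh² − (Σh)²)]
Numerator: 5×2978 − 133×115 = -405
Denominator: √[(19035 − 17689)(13625 − 13225)] = √[1346 × 400] = 733.7575
r = -405 / 733.7575 ≈ -0.552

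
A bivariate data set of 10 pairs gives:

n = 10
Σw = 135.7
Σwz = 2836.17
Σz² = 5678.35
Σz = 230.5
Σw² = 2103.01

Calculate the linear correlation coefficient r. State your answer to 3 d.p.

-0.944

r = (nΣwz − ΣwΣz) / √[(nΣw² − (Σw)²)(nΣz² − (Σz)²)]
Numerator: 10×2836.17 − 135.7×230.5 = -2917.15
Denominator: √[(21030.1 − 18414.49)(56783.5 − 53130.25)] = √[2615.61 × 3653.25] = 3091.1935
r = -2917.15 / 3091.1935 ≈ -0.944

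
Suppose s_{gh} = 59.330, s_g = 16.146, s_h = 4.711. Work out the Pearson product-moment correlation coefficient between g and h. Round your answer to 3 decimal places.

r = Cov(g,h) / (s_g · s_h) = 59.330 / (16.146 × 4.711)
  = 59.330 / 76.0638 ≈ 0.780

0.780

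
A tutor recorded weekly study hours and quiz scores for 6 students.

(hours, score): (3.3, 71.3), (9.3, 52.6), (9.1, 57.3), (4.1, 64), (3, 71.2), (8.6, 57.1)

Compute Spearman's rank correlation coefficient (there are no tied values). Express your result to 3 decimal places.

-0.886

Rank hours: 2, 6, 5, 3, 1, 4
Rank score: 6, 1, 3, 4, 5, 2
d = rank(hours) − rank(score): -4, 5, 2, -1, -4, 2; Σd² = 66
ρ = 1 − 6Σd² / [n(n²−1)] = 1 − 6×66 / (6×35) = 1 − 396/210 ≈ -0.886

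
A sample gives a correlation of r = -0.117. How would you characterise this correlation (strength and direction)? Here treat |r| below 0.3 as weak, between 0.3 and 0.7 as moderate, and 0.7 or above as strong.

r = -0.117 < 0 so the relationship is negative.
|r| = 0.117, which falls in the weak range.

weak negative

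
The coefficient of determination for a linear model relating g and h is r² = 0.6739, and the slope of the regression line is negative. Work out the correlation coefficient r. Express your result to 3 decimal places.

-0.821

|r| = √0.6739 = 0.821
The association is negative, so r = −0.821.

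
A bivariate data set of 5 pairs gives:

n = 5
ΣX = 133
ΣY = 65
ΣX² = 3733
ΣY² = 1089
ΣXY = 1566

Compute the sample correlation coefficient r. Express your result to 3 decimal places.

r = (nΣXY − ΣXΣY) / √[(nΣX² − (ΣX)²)(nΣY² − (ΣY)²)]
Numerator: 5×1566 − 133×65 = -815
Denominator: √[(18665 − 17689)(5445 − 4225)] = √[976 × 1220] = 1091.2012
r = -815 / 1091.2012 ≈ -0.747

-0.747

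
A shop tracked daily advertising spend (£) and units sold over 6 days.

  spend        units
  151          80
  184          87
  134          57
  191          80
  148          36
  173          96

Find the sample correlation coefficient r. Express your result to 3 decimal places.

0.665

n = 6, Σx = 981, Σy = 436, Σx² = 162927, Σy² = 34130, Σxy = 72942
nΣxy − ΣxΣy = 437652 − 427716 = 9936
nΣx² − (Σx)² = 977562 − 962361 = 15201; nΣy² − (Σy)² = 204780 − 190096 = 14684
r = 9936 / √(15201 × 14684) = 9936 / 14940.2639 ≈ 0.665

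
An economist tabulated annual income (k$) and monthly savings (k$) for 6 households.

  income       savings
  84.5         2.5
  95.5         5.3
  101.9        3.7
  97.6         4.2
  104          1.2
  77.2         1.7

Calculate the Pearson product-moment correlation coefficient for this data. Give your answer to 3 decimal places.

0.270

n = 6, Σx = 560.7, Σy = 18.6, Σx² = 52945.71, Σy² = 70, Σxy = 1760.39
nΣxy − ΣxΣy = 10562.34 − 10429.02 = 133.32
nΣx² − (Σx)² = 317674.26 − 314384.49 = 3289.77; nΣy² − (Σy)² = 420 − 345.96 = 74.04
r = 133.32 / √(3289.77 × 74.04) = 133.32 / 493.5327 ≈ 0.270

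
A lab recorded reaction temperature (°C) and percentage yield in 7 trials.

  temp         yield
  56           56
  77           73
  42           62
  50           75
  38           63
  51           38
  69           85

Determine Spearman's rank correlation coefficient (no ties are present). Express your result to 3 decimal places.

Rank temp: 5, 7, 2, 3, 1, 4, 6
Rank yield: 2, 5, 3, 6, 4, 1, 7
d = rank(temp) − rank(yield): 3, 2, -1, -3, -3, 3, -1; Σd² = 42
ρ = 1 − 6Σd² / [n(n²−1)] = 1 − 6×42 / (7×48) = 1 − 252/336 ≈ 0.250

0.250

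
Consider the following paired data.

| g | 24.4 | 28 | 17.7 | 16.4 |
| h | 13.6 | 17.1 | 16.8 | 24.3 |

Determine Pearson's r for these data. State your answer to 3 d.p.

n = 4, Σg = 86.5, Σh = 71.8, Σg² = 1961.61, Σh² = 1350.1, Σgh = 1506.52
nΣgh − ΣgΣh = 6026.08 − 6210.7 = -184.62
nΣg² − (Σg)² = 7846.44 − 7482.25 = 364.19; nΣh² − (Σh)² = 5400.4 − 5155.24 = 245.16
r = -184.62 / √(364.19 × 245.16) = -184.62 / 298.8057 ≈ -0.618

-0.618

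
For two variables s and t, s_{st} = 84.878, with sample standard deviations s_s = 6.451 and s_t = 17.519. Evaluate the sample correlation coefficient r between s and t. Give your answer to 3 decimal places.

r = Cov(s,t) / (s_s · s_t) = 84.878 / (6.451 × 17.519)
  = 84.878 / 113.0151 ≈ 0.751

0.751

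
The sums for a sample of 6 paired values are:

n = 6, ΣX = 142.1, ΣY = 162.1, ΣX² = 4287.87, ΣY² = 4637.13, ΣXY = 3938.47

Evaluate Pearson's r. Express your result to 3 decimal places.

0.204

r = (nΣXY − ΣXΣY) / √[(nΣX² − (ΣX)²)(nΣY² − (ΣY)²)]
Numerator: 6×3938.47 − 142.1×162.1 = 596.41
Denominator: √[(25727.22 − 20192.41)(27822.78 − 26276.41)] = √[5534.81 × 1546.37] = 2925.5536
r = 596.41 / 2925.5536 ≈ 0.204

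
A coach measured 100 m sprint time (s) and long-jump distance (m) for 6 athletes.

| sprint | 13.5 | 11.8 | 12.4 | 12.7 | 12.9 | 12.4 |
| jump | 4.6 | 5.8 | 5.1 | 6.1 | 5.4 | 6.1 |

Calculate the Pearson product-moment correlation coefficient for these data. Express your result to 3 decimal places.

n = 6, Σx = 75.7, Σy = 33.1, Σx² = 956.71, Σy² = 184.39, Σxy = 416.55
nΣxy − ΣxΣy = 2499.3 − 2505.67 = -6.37
nΣx² − (Σx)² = 5740.26 − 5730.49 = 9.77; nΣy² − (Σy)² = 1106.34 − 1095.61 = 10.73
r = -6.37 / √(9.77 × 10.73) = -6.37 / 10.2388 ≈ -0.622

-0.622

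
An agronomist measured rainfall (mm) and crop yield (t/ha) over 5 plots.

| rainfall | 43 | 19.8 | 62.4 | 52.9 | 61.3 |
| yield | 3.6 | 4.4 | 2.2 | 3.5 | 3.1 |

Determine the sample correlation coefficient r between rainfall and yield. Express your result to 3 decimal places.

-0.890

n = 5, Σx = 239.4, Σy = 16.8, Σx² = 12690.9, Σy² = 59.02, Σxy = 754.38
nΣxy − ΣxΣy = 3771.9 − 4021.92 = -250.02
nΣx² − (Σx)² = 63454.5 − 57312.36 = 6142.14; nΣy² − (Σy)² = 295.1 − 282.24 = 12.86
r = -250.02 / √(6142.14 × 12.86) = -250.02 / 281.0479 ≈ -0.890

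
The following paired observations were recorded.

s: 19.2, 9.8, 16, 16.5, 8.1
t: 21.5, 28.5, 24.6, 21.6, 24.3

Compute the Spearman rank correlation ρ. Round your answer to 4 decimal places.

-0.7000

Rank s: 5, 2, 3, 4, 1
Rank t: 1, 5, 4, 2, 3
d = rank(s) − rank(t): 4, -3, -1, 2, -2; Σd² = 34
ρ = 1 − 6Σd² / [n(n²−1)] = 1 − 6×34 / (5×24) = 1 − 204/120 ≈ -0.7000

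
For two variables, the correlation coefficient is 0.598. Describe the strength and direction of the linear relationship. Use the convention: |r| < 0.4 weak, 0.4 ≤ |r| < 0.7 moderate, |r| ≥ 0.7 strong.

moderate positive

r = 0.598 > 0 so the relationship is positive.
|r| = 0.598, which falls in the moderate range.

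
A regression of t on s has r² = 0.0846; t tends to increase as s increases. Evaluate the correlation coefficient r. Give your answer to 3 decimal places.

|r| = √0.0846 = 0.291
The association is positive, so r = 0.291.

0.291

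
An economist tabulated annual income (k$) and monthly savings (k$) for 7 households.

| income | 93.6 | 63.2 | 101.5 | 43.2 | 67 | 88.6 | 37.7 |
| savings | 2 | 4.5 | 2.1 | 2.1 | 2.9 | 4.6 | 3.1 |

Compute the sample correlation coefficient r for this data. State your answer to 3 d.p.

n = 7, Σx = 494.8, Σy = 21.3, Σx² = 38683.94, Σy² = 72.25, Σxy = 1494.2
nΣxy − ΣxΣy = 10459.4 − 10539.24 = -79.84
nΣx² − (Σx)² = 270787.58 − 244827.04 = 25960.54; nΣy² − (Σy)² = 505.75 − 453.69 = 52.06
r = -79.84 / √(25960.54 × 52.06) = -79.84 / 1162.5428 ≈ -0.069

-0.069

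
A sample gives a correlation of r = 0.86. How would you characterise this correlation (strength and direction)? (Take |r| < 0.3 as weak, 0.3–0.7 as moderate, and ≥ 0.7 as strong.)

r = 0.86 > 0 so the relationship is positive.
|r| = 0.86, which falls in the strong range.

strong positive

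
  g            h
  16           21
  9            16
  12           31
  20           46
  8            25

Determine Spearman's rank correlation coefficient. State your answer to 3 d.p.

Rank g: 4, 2, 3, 5, 1
Rank h: 2, 1, 4, 5, 3
d = rank(g) − rank(h): 2, 1, -1, 0, -2; Σd² = 10
ρ = 1 − 6Σd² / [n(n²−1)] = 1 − 6×10 / (5×24) = 1 − 60/120 ≈ 0.500

0.500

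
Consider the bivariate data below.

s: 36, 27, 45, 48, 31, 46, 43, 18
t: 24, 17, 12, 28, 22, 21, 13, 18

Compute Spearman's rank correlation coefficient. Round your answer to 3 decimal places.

Rank s: 4, 2, 6, 8, 3, 7, 5, 1
Rank t: 7, 3, 1, 8, 6, 5, 2, 4
d = rank(s) − rank(t): -3, -1, 5, 0, -3, 2, 3, -3; Σd² = 66
ρ = 1 − 6Σd² / [n(n²−1)] = 1 − 6×66 / (8×63) = 1 − 396/504 ≈ 0.214

0.214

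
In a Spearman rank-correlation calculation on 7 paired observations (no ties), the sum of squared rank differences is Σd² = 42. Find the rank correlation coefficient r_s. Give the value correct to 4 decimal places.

0.2500

ρ = 1 − 6Σd² / [n(n²−1)] = 1 − 6×42 / (7×48)
  = 1 − 252/336 = 1 − 0.75000 ≈ 0.2500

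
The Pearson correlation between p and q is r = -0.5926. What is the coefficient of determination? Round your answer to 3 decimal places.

r² = (-0.5926)² = 0.351

0.351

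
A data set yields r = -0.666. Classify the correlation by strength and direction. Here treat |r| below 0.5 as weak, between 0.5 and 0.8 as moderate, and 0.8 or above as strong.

moderate negative

r = -0.666 < 0 so the relationship is negative.
|r| = 0.666, which falls in the moderate range.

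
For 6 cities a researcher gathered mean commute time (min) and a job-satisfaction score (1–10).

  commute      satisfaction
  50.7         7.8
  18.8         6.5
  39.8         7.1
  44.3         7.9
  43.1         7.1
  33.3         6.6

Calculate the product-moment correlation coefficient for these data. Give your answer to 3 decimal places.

n = 6, Σx = 230, Σy = 43, Σx² = 9436.96, Σy² = 309.88, Σxy = 1676
nΣxy − ΣxΣy = 10056 − 9890 = 166
nΣx² − (Σx)² = 56621.76 − 52900 = 3721.76; nΣy² − (Σy)² = 1859.28 − 1849 = 10.28
r = 166 / √(3721.76 × 10.28) = 166 / 195.6009 ≈ 0.849

0.849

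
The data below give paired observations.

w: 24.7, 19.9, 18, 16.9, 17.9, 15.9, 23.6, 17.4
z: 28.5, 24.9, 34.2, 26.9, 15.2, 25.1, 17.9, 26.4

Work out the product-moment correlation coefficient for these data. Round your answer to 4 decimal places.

n = 8, Σw = 154.3, Σz = 199.1, Σw² = 3048.65, Σz² = 5203.93, Σwz = 3822.64
nΣwz − ΣwΣz = 30581.12 − 30721.13 = -140.01
nΣw² − (Σw)² = 24389.2 − 23808.49 = 580.71; nΣz² − (Σz)² = 41631.44 − 39640.81 = 1990.63
r = -140.01 / √(580.71 × 1990.63) = -140.01 / 1075.1645 ≈ -0.1302

-0.1302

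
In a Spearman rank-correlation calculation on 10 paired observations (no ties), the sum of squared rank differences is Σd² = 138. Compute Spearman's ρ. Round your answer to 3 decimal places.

ρ = 1 − 6Σd² / [n(n²−1)] = 1 − 6×138 / (10×99)
  = 1 − 828/990 = 1 − 0.8364 ≈ 0.164

0.164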